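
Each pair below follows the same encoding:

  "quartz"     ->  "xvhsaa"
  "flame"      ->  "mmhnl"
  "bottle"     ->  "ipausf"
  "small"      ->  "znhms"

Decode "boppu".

The shifts repeat in a cycle of length 2: positions 0,1,… shift by +7, +1, then the pattern repeats.
Undoing it on boppu: b−7=u, o−1=n, p−7=i, p−1=o, u−7=n.

union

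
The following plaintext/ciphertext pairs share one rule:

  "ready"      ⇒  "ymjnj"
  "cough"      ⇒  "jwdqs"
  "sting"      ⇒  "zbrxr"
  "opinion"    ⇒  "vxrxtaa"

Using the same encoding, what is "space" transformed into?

In ready: r→y is +7, e→m is +8, a→j is +9, d→n is +10 — the shift increases by 1 each position. Letter i (0-indexed) is shifted by i+7, so successive shifts are 7, 8, 9, ….
Applying it to space: s+7=z, p+8=x, a+9=j, c+10=m, e+11=p.

zxjmp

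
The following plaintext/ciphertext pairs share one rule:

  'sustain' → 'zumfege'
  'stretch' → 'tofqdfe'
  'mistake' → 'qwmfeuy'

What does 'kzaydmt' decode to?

Read the word backwards and shift each letter +12.
Decoding kzaydmt: shift back: k−12=y, z−12=n, a−12=o, y−12=m, d−12=r, m−12=a, t−12=h → ynomrah; then reverse → harmony.

harmony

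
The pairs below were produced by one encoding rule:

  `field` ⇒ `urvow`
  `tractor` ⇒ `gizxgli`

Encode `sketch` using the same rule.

hpvgxs

Each pair mirrors across the alphabet (f↔u, i↔r, e↔v): positions sum to 25. This is the alphabet-reversal cipher (Atbash): a becomes z, b becomes y, etc.
Applying it to sketch: s↔h, k↔p, e↔v, t↔g, c↔x, h↔s.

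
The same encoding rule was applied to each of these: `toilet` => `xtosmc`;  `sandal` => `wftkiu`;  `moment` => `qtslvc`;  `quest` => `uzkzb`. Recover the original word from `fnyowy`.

In toilet: t→x is +4, o→t is +5, i→o is +6, l→s is +7 — the shift increases by 1 each position. The shift increases by 1 at each position, starting from +4: 4, 5, 6, ….
Undoing it on fnyowy: f−4=b, n−5=i, y−6=s, o−7=h, w−8=o, y−9=p.

bishop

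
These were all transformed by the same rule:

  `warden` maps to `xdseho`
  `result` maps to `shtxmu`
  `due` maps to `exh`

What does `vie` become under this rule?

Vowels shift forward by 3 and consonants shift forward by 1.
Applying it to vie: v(cons)+1=w, i(vowel)+3=l, e(vowel)+3=h.

wlh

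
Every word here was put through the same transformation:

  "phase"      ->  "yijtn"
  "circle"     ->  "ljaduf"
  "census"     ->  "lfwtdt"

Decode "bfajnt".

It's a Vigenère-style cipher with numeric key [9,1]: position i shifts by key[i mod 2].
Undoing it on bfajnt: b−9=s, f−1=e, a−9=r, j−1=i, n−9=e, t−1=s.

series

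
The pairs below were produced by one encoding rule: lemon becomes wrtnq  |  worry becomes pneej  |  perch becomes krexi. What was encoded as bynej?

l(11)→w(22) and e(4)→r(17) fit y≡23x+3 (mod 26); the inverse of 23 mod 26 is 17. Each letter's alphabet position (a=0..z=25) is mapped through 23·x+3 mod 26 — an affine cipher.
Undoing it on bynej: b(1)→17·(1−3)≡18=s; y(24)→17·(24−3)≡19=t; n(13)→17·(13−3)≡14=o; e(4)→17·(4−3)≡17=r; j(9)→17·(9−3)≡24=y (all mod 26).

story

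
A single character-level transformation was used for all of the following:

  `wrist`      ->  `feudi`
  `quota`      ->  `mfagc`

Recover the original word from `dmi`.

war

The output letters match the input read backwards, each shifted +12: wrist reversed is tsirw. Two steps: reverse the string, then apply a Caesar shift of +12.
Decoding dmi: shift back: d−12=r, m−12=a, i−12=w → raw; then reverse → war.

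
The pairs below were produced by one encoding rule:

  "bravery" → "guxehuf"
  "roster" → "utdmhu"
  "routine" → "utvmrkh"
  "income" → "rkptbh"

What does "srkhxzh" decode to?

lineage

b(1)→g(6) and r(17)→u(20) fit y≡9x+23 (mod 26); the inverse of 9 mod 26 is 3. Each letter's alphabet position (a=0..z=25) is mapped through 9·x+23 mod 26 — an affine cipher.
Reversing it on srkhxzh: s(18)→3·(18−23)≡11=l; r(17)→3·(17−23)≡8=i; k(10)→3·(10−23)≡13=n; h(7)→3·(7−23)≡4=e; x(23)→3·(23−23)≡0=a; z(25)→3·(25−23)≡6=g; h(7)→3·(7−23)≡4=e (all mod 26).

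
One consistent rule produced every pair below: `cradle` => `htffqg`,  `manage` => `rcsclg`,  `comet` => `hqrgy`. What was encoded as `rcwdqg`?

marble

A repeating key of period 2 is used — shifts +5, +2 over and over.
Undoing it on rcwdqg: r−5=m, c−2=a, w−5=r, d−2=b, q−5=l, g−2=e.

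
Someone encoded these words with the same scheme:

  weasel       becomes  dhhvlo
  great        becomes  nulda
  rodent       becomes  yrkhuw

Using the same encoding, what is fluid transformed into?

moblk

A repeating key of period 2 is used — shifts +7, +3 over and over.
On fluid: f+7=m, l+3=o, u+7=b, i+3=l, d+7=k.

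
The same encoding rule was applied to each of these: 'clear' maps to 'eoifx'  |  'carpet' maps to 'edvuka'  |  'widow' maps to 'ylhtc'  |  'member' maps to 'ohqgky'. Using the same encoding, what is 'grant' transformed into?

In clear: c→e is +2, l→o is +3, e→i is +4, a→f is +5 — the shift increases by 1 each position. The shift increases by 1 at each position, starting from +2: 2, 3, 4, ….
On grant: g+2=i, r+3=u, a+4=e, n+5=s, t+6=z.

iuesz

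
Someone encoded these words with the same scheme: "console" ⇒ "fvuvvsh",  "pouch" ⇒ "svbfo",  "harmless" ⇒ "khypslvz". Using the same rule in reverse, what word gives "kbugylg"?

The shifts repeat in a cycle of length 3: positions 0,1,… shift by +3, +7, +7, then the pattern repeats.
Reversing it on kbugylg: k−3=h, b−7=u, u−7=n, g−3=d, y−7=r, l−7=e, g−3=d.

hundred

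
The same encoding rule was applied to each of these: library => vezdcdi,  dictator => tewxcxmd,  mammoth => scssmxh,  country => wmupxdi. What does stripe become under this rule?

axdejq

l(11)→v(21) and i(8)→e(4) fit y≡23x+2 (mod 26); the inverse of 23 mod 26 is 17. Each letter's alphabet position (a=0..z=25) is mapped through 23·x+2 mod 26 — an affine cipher.
Applying it to stripe: s(18)→23·18+2≡0=a; t(19)→23·19+2≡23=x; r(17)→23·17+2≡3=d; i(8)→23·8+2≡4=e; p(15)→23·15+2≡9=j; e(4)→23·4+2≡16=q (all mod 26).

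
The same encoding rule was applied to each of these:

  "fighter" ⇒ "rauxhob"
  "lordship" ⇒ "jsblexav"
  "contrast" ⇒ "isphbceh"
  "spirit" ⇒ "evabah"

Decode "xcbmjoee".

f(5)→r(17) and i(8)→a(0) fit y≡3x+2 (mod 26); the inverse of 3 mod 26 is 9. Each letter's alphabet position (a=0..z=25) is mapped through 3·x+2 mod 26 — an affine cipher.
Reversing it on xcbmjoee: x(23)→9·(23−2)≡7=h; c(2)→9·(2−2)≡0=a; b(1)→9·(1−2)≡17=r; m(12)→9·(12−2)≡12=m; j(9)→9·(9−2)≡11=l; o(14)→9·(14−2)≡4=e; e(4)→9·(4−2)≡18=s; e(4)→9·(4−2)≡18=s (all mod 26).

harmless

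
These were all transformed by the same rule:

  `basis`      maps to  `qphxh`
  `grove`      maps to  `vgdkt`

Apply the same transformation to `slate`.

Compare letters: b→q is +15, a→p is +15, s→h is +15 — a constant shift. Every letter moves 15 places later in the alphabet, wrapping around z→a.
Applying it to slate: s+15=h, l+15=a, a+15=p, t+15=i, e+15=t.

hapit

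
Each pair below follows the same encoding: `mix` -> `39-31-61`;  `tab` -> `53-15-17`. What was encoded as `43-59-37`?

m(#13)→39 and i(#9)→31: differences scale by 2, so n = 2·pos + 13. The formula is n = 2×(alphabet index, a=1) + 13.
Reversing it on 43-59-37: 43→(43−13)÷2=15=o, 59→(59−13)÷2=23=w, 37→(37−13)÷2=12=l.

owl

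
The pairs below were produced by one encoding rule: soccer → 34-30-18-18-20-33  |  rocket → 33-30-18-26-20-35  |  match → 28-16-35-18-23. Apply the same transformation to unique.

36-29-24-32-36-20

Letters become their 1-based position plus 15 (so a→16, b→17, …).
For unique: u=21→36, n=14→29, i=9→24, q=17→32, u=21→36, e=5→20.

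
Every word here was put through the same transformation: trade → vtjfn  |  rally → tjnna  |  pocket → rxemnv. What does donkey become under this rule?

Two shifts are in play — +9 for a/e/i/o/u, +2 for every other letter.
For donkey: d(cons)+2=f, o(vowel)+9=x, n(cons)+2=p, k(cons)+2=m, e(vowel)+9=n, y(cons)+2=a.

fxpmna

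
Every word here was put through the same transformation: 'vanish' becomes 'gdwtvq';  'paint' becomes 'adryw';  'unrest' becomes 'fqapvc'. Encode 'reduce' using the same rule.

Shifts by position in vanish: pos 0: v→g (+11), pos 1: a→d (+3), pos 2: n→w (+9), pos 3: i→t (+11), pos 4: s→v (+3), pos 5: h→q (+9) — repeating every 3. It's a Vigenère-style cipher with numeric key [11,3,9]: position i shifts by key[i mod 3].
Applying it to reduce: r+11=c, e+3=h, d+9=m, u+11=f, c+3=f, e+9=n.

chmffn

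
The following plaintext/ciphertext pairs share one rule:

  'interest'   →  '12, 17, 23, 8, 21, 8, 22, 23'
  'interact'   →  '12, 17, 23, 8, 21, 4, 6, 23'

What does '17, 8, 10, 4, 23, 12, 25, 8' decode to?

i is letter #9 and maps to 12: an offset of 3. Each letter is replaced by its alphabet position (a=1..z=26) + 3.
Undoing it on 17, 8, 10, 4, 23, 12, 25, 8: 17→(17−3)÷1=14=n, 8→(8−3)÷1=5=e, 10→(10−3)÷1=7=g, 4→(4−3)÷1=1=a, 23→(23−3)÷1=20=t, 12→(12−3)÷1=9=i, 25→(25−3)÷1=22=v, 8→(8−3)÷1=5=e.

negative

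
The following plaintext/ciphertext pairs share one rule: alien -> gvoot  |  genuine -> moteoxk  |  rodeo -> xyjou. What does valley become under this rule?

bkrvki

Shifts by position in alien: pos 0: a→g (+6), pos 1: l→v (+10), pos 2: i→o (+6), pos 3: e→o (+10) — repeating every 2. A repeating key of period 2 is used — shifts +6, +10 over and over.
For valley: v+6=b, a+10=k, l+6=r, l+10=v, e+6=k, y+10=i.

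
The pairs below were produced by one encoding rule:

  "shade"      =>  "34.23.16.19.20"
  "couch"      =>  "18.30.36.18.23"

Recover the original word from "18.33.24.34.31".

crisp

s is letter #19 and maps to 34: an offset of 15. Letters become their 1-based position plus 15 (so a→16, b→17, …).
Reversing it on 18.33.24.34.31: 18→(18−15)÷1=3=c, 33→(33−15)÷1=18=r, 24→(24−15)÷1=9=i, 34→(34−15)÷1=19=s, 31→(31−15)÷1=16=p.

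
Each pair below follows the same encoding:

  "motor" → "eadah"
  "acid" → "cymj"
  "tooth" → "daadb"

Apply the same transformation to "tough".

daoqb

m(12)→e(4) and o(14)→a(0) fit y≡11x+2 (mod 26); the inverse of 11 mod 26 is 19. Treating letters as 0–25, the rule is x ↦ 11x + 2 (mod 26).
Applying it to tough: t(19)→11·19+2≡3=d; o(14)→11·14+2≡0=a; u(20)→11·20+2≡14=o; g(6)→11·6+2≡16=q; h(7)→11·7+2≡1=b (all mod 26).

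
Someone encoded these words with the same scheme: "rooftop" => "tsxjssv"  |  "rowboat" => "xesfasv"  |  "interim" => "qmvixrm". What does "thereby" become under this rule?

The output letters match the input read backwards, each shifted +4: rooftop reversed is potfoor. Two steps: reverse the string, then apply a Caesar shift of +4.
Applying it to thereby: reverse → ybereht; then shift: y+4=c, b+4=f, e+4=i, r+4=v, e+4=i, h+4=l, t+4=x.

cfivilx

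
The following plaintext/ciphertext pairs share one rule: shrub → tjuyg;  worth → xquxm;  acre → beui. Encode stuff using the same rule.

In shrub: s→t is +1, h→j is +2, r→u is +3, u→y is +4 — the shift increases by 1 each position. The shift increases by 1 at each position, starting from +1: 1, 2, 3, ….
Applying it to stuff: s+1=t, t+2=v, u+3=x, f+4=j, f+5=k.

tvxjk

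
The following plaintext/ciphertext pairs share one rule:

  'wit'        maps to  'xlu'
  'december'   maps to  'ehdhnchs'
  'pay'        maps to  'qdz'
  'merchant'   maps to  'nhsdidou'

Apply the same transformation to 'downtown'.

erxourxo

The shift depends on letter class: consonant w→x is +1, but vowel i→l is +3. Vowels shift forward by 3 and consonants shift forward by 1.
Applying it to downtown: d(cons)+1=e, o(vowel)+3=r, w(cons)+1=x, n(cons)+1=o, t(cons)+1=u, o(vowel)+3=r, w(cons)+1=x, n(cons)+1=o.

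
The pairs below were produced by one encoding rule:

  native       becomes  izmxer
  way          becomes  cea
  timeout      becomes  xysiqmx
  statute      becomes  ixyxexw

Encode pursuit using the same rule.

xmywvyt

Read the word backwards and shift each letter +4.
For pursuit: reverse → tiusrup; then shift: t+4=x, i+4=m, u+4=y, s+4=w, r+4=v, u+4=y, p+4=t.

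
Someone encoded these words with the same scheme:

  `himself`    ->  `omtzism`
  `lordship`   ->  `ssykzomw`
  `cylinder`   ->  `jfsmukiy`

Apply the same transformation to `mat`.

tea

The shift depends on letter class: consonant h→o is +7, but vowel i→m is +4. The rule splits by letter class: vowels +4, consonants +7.
On mat: m(cons)+7=t, a(vowel)+4=e, t(cons)+7=a.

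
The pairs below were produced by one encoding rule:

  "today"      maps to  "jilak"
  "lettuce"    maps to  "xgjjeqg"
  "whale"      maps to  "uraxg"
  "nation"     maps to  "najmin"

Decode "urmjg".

white

Each letter's alphabet position (a=0..z=25) is mapped through 21·x+0 mod 26 — an affine cipher.
Reversing it on urmjg: u(20)→5·(20−0)≡22=w; r(17)→5·(17−0)≡7=h; m(12)→5·(12−0)≡8=i; j(9)→5·(9−0)≡19=t; g(6)→5·(6−0)≡4=e (all mod 26).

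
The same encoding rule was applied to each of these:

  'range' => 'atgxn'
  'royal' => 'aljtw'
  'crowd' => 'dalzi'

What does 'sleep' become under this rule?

r(17)→a(0) and a(0)→t(19) fit y≡5x+19 (mod 26); the inverse of 5 mod 26 is 21. Each letter's alphabet position (a=0..z=25) is mapped through 5·x+19 mod 26 — an affine cipher.
Applying it to sleep: s(18)→5·18+19≡5=f; l(11)→5·11+19≡22=w; e(4)→5·4+19≡13=n; e(4)→5·4+19≡13=n; p(15)→5·15+19≡16=q (all mod 26).

fwnnq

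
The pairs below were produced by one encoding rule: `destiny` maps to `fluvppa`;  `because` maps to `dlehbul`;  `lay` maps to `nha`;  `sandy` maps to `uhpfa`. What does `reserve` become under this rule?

The shift depends on letter class: consonant d→f is +2, but vowel e→l is +7. Two shifts are in play — +7 for a/e/i/o/u, +2 for every other letter.
On reserve: r(cons)+2=t, e(vowel)+7=l, s(cons)+2=u, e(vowel)+7=l, r(cons)+2=t, v(cons)+2=x, e(vowel)+7=l.

tlultxl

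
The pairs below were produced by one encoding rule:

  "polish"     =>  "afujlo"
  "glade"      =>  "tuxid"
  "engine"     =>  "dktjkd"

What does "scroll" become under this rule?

lnqfuu

Treating letters as 0–25, the rule is x ↦ 21x + 23 (mod 26).
For scroll: s(18)→21·18+23≡11=l; c(2)→21·2+23≡13=n; r(17)→21·17+23≡16=q; o(14)→21·14+23≡5=f; l(11)→21·11+23≡20=u; l(11)→21·11+23≡20=u (all mod 26).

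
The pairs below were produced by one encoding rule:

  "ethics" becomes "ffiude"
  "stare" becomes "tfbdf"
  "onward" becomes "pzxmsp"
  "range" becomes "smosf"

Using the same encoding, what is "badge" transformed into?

cmesf

Shifts by position in ethics: pos 0: e→f (+1), pos 1: t→f (+12), pos 2: h→i (+1), pos 3: i→u (+12) — repeating every 2. The shifts repeat in a cycle of length 2: positions 0,1,… shift by +1, +12, then the pattern repeats.
Applying it to badge: b+1=c, a+12=m, d+1=e, g+12=s, e+1=f.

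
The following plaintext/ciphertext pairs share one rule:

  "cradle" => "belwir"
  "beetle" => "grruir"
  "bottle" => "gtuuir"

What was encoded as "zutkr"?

This is an affine cipher: with a=0,…,z=25, each position x becomes (21x+11) mod 26.
Reversing it on zutkr: z(25)→5·(25−11)≡18=s; u(20)→5·(20−11)≡19=t; t(19)→5·(19−11)≡14=o; k(10)→5·(10−11)≡21=v; r(17)→5·(17−11)≡4=e (all mod 26).

stove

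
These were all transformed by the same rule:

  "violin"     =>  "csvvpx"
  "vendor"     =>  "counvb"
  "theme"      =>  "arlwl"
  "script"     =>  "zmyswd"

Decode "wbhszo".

Shifts by position in violin: pos 0: v→c (+7), pos 1: i→s (+10), pos 2: o→v (+7), pos 3: l→v (+10) — repeating every 2. The shifts repeat in a cycle of length 2: positions 0,1,… shift by +7, +10, then the pattern repeats.
Undoing it on wbhszo: w−7=p, b−10=r, h−7=a, s−10=i, z−7=s, o−10=e.

praise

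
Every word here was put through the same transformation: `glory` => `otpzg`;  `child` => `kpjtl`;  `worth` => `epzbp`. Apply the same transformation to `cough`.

kpvop

The shift depends on letter class: consonant g→o is +8, but vowel o→p is +1. Vowels shift forward by 1 and consonants shift forward by 8.
On cough: c(cons)+8=k, o(vowel)+1=p, u(vowel)+1=v, g(cons)+8=o, h(cons)+8=p.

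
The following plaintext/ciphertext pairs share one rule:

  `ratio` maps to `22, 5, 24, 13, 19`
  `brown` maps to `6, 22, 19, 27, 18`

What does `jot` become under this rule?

r is letter #18 and maps to 22: an offset of 4. Letters become their 1-based position plus 4 (so a→5, b→6, …).
For jot: j=10→14, o=15→19, t=20→24.

14, 19, 24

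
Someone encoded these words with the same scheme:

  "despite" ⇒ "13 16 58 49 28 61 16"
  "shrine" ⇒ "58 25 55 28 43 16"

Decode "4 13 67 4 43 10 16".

d(#4)→13 and e(#5)→16: differences scale by 3, so n = 3·pos + 1. With a=1..z=26, the number is 3·pos + 1.
Undoing it on 4 13 67 4 43 10 16: 4→(4−1)÷3=1=a, 13→(13−1)÷3=4=d, 67→(67−1)÷3=22=v, 4→(4−1)÷3=1=a, 43→(43−1)÷3=14=n, 10→(10−1)÷3=3=c, 16→(16−1)÷3=5=e.

advance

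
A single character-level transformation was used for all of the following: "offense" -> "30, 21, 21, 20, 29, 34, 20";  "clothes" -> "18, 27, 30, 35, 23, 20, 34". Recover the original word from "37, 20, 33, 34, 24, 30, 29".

version

o is letter #15 and maps to 30: an offset of 15. Letters become their 1-based position plus 15 (so a→16, b→17, …).
Decoding 37, 20, 33, 34, 24, 30, 29: 37→(37−15)÷1=22=v, 20→(20−15)÷1=5=e, 33→(33−15)÷1=18=r, 34→(34−15)÷1=19=s, 24→(24−15)÷1=9=i, 30→(30−15)÷1=15=o, 29→(29−15)÷1=14=n.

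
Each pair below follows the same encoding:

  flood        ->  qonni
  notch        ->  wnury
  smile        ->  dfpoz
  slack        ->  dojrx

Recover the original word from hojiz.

Treating letters as 0–25, the rule is x ↦ 17x + 9 (mod 26).
Undoing it on hojiz: h(7)→23·(7−9)≡6=g; o(14)→23·(14−9)≡11=l; j(9)→23·(9−9)≡0=a; i(8)→23·(8−9)≡3=d; z(25)→23·(25−9)≡4=e (all mod 26).

glade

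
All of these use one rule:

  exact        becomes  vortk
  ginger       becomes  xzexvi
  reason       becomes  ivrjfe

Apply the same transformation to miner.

dzevi

This is a Caesar cipher with shift 17.
For miner: m+17=d, i+17=z, n+17=e, e+17=v, r+17=i.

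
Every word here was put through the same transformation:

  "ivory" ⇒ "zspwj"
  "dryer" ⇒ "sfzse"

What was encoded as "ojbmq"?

plain

The output letters match the input read backwards, each shifted +1: ivory reversed is yrovi. The word is reversed, then every letter is shifted forward by 1.
Reversing it on ojbmq: shift back: o−1=n, j−1=i, b−1=a, m−1=l, q−1=p → nialp; then reverse → plain.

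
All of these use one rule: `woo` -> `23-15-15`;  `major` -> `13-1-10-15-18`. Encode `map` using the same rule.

13-1-16

w is letter #23 and maps to 23: an offset of 0. Letters become their 1-indexed alphabet positions: a=1 … z=26.
On map: m=13→13, a=1→1, p=16→16.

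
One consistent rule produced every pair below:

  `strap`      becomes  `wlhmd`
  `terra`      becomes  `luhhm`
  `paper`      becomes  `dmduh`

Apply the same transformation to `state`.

s(18)→w(22) and t(19)→l(11) fit y≡15x+12 (mod 26); the inverse of 15 mod 26 is 7. This is an affine cipher: with a=0,…,z=25, each position x becomes (15x+12) mod 26.
Applying it to state: s(18)→15·18+12≡22=w; t(19)→15·19+12≡11=l; a(0)→15·0+12≡12=m; t(19)→15·19+12≡11=l; e(4)→15·4+12≡20=u (all mod 26).

wlmlu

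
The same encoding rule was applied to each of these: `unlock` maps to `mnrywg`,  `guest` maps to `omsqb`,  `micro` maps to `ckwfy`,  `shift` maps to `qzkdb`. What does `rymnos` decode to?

lounge

u(20)→m(12) and n(13)→n(13) fit y≡11x+0 (mod 26); the inverse of 11 mod 26 is 19. Each letter's alphabet position (a=0..z=25) is mapped through 11·x+0 mod 26 — an affine cipher.
Undoing it on rymnos: r(17)→19·(17−0)≡11=l; y(24)→19·(24−0)≡14=o; m(12)→19·(12−0)≡20=u; n(13)→19·(13−0)≡13=n; o(14)→19·(14−0)≡6=g; s(18)→19·(18−0)≡4=e (all mod 26).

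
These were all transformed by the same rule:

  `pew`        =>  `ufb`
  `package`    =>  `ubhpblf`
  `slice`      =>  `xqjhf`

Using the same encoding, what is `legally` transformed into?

qflbqqd

Vowels shift forward by 1 and consonants shift forward by 5.
Applying it to legally: l(cons)+5=q, e(vowel)+1=f, g(cons)+5=l, a(vowel)+1=b, l(cons)+5=q, l(cons)+5=q, y(cons)+5=d.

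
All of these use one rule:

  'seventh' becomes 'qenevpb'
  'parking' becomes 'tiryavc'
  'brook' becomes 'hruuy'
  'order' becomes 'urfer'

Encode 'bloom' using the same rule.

hxuuw

s(18)→q(16) and e(4)→e(4) fit y≡25x+8 (mod 26); the inverse of 25 mod 26 is 25. This is an affine cipher: with a=0,…,z=25, each position x becomes (25x+8) mod 26.
Applying it to bloom: b(1)→25·1+8≡7=h; l(11)→25·11+8≡23=x; o(14)→25·14+8≡20=u; o(14)→25·14+8≡20=u; m(12)→25·12+8≡22=w (all mod 26).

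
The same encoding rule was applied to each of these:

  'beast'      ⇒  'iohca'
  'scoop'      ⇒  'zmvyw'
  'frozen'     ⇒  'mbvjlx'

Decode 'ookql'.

Shifts by position in beast: pos 0: b→i (+7), pos 1: e→o (+10), pos 2: a→h (+7), pos 3: s→c (+10) — repeating every 2. A repeating key of period 2 is used — shifts +7, +10 over and over.
Undoing it on ookql: o−7=h, o−10=e, k−7=d, q−10=g, l−7=e.

hedge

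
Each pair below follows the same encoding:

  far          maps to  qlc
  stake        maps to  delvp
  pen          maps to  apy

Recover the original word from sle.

hat

Compare letters: f→q is +11, a→l is +11, r→c is +11 — a constant shift. Every letter moves 11 places later in the alphabet, wrapping around z→a.
Decoding sle: s−11=h, l−11=a, e−11=t.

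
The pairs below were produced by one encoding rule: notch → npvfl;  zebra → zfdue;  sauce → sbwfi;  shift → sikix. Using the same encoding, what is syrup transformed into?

The shift increases by 1 at each position, starting from +0: 0, 1, 2, ….
Applying it to syrup: s+0=s, y+1=z, r+2=t, u+3=x, p+4=t.

sztxt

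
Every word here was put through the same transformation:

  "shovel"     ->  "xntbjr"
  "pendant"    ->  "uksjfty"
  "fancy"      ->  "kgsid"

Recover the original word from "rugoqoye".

A repeating key of period 2 is used — shifts +5, +6 over and over.
Undoing it on rugoqoye: r−5=m, u−6=o, g−5=b, o−6=i, q−5=l, o−6=i, y−5=t, e−6=y.

mobility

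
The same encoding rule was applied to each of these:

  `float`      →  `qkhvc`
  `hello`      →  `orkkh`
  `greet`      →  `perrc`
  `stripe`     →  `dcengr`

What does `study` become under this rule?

dcbsx

f(5)→q(16) and l(11)→k(10) fit y≡25x+21 (mod 26); the inverse of 25 mod 26 is 25. Each letter's alphabet position (a=0..z=25) is mapped through 25·x+21 mod 26 — an affine cipher.
Applying it to study: s(18)→25·18+21≡3=d; t(19)→25·19+21≡2=c; u(20)→25·20+21≡1=b; d(3)→25·3+21≡18=s; y(24)→25·24+21≡23=x (all mod 26).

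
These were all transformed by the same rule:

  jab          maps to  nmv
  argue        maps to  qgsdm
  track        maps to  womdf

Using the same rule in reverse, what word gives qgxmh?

The output letters match the input read backwards, each shifted +12: jab reversed is baj. Read the word backwards and shift each letter +12.
Reversing it on qgxmh: shift back: q−12=e, g−12=u, x−12=l, m−12=a, h−12=v → eulav; then reverse → value.

value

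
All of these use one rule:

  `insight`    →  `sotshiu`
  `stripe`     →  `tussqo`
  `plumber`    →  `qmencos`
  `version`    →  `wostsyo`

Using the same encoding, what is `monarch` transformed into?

Two shifts are in play — +10 for a/e/i/o/u, +1 for every other letter.
For monarch: m(cons)+1=n, o(vowel)+10=y, n(cons)+1=o, a(vowel)+10=k, r(cons)+1=s, c(cons)+1=d, h(cons)+1=i.

nyoksdi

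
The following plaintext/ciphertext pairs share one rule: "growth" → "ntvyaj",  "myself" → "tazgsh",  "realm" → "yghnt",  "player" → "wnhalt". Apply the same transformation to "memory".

Shifts by position in growth: pos 0: g→n (+7), pos 1: r→t (+2), pos 2: o→v (+7), pos 3: w→y (+2) — repeating every 2. A repeating key of period 2 is used — shifts +7, +2 over and over.
On memory: m+7=t, e+2=g, m+7=t, o+2=q, r+7=y, y+2=a.

tgtqya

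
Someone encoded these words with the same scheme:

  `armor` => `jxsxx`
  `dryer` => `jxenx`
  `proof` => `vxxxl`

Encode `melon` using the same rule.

snrxt

The shift depends on letter class: consonant r→x is +6, but vowel a→j is +9. The rule splits by letter class: vowels +9, consonants +6.
Applying it to melon: m(cons)+6=s, e(vowel)+9=n, l(cons)+6=r, o(vowel)+9=x, n(cons)+6=t.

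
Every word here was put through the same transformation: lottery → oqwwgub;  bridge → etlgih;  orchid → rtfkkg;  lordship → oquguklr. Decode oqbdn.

Shifts by position in lottery: pos 0: l→o (+3), pos 1: o→q (+2), pos 2: t→w (+3), pos 3: t→w (+3), pos 4: e→g (+2), pos 5: r→u (+3) — repeating every 3. A repeating key of period 3 is used — shifts +3, +2, +3 over and over.
Decoding oqbdn: o−3=l, q−2=o, b−3=y, d−3=a, n−2=l.

loyal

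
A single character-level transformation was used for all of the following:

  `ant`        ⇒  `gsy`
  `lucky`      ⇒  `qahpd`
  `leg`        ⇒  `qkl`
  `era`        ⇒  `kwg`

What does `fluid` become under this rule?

kqaoi

The shift depends on letter class: consonant n→s is +5, but vowel a→g is +6. Vowels shift forward by 6 and consonants shift forward by 5.
On fluid: f(cons)+5=k, l(cons)+5=q, u(vowel)+6=a, i(vowel)+6=o, d(cons)+5=i.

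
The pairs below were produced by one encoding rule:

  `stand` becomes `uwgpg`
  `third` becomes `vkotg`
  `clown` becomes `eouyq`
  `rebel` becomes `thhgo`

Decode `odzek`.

Shifts by position in stand: pos 0: s→u (+2), pos 1: t→w (+3), pos 2: a→g (+6), pos 3: n→p (+2), pos 4: d→g (+3) — repeating every 3. The shifts repeat in a cycle of length 3: positions 0,1,… shift by +2, +3, +6, then the pattern repeats.
Reversing it on odzek: o−2=m, d−3=a, z−6=t, e−2=c, k−3=h.

match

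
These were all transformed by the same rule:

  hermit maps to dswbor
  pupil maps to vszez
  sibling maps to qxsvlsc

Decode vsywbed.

turmoil

The output letters match the input read backwards, each shifted +10: hermit reversed is timreh. Read the word backwards and shift each letter +10.
Reversing it on vsywbed: shift back: v−10=l, s−10=i, y−10=o, w−10=m, b−10=r, e−10=u, d−10=t → liomrut; then reverse → turmoil.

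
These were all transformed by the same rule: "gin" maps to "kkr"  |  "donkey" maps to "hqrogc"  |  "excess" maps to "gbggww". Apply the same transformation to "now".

rqa

The shift depends on letter class: consonant g→k is +4, but vowel i→k is +2. Two shifts are in play — +2 for a/e/i/o/u, +4 for every other letter.
On now: n(cons)+4=r, o(vowel)+2=q, w(cons)+4=a.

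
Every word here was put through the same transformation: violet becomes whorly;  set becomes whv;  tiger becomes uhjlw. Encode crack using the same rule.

nfduf

The output letters match the input read backwards, each shifted +3: violet reversed is teloiv. Read the word backwards and shift each letter +3.
On crack: reverse → kcarc; then shift: k+3=n, c+3=f, a+3=d, r+3=u, c+3=f.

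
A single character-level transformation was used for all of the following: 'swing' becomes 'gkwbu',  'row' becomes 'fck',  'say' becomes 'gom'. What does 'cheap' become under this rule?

Compare letters: s→g is +14, w→k is +14, i→w is +14 — a constant shift. This is a Caesar cipher with shift 14.
On cheap: c+14=q, h+14=v, e+14=s, a+14=o, p+14=d.

qvsod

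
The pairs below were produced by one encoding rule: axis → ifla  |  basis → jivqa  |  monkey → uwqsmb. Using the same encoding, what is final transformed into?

nqqit

Shifts by position in axis: pos 0: a→i (+8), pos 1: x→f (+8), pos 2: i→l (+3), pos 3: s→a (+8) — repeating every 3. The shifts repeat in a cycle of length 3: positions 0,1,… shift by +8, +8, +3, then the pattern repeats.
On final: f+8=n, i+8=q, n+3=q, a+8=i, l+8=t.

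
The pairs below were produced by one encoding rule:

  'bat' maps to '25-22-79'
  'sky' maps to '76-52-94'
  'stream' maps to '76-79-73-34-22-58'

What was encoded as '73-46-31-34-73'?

rider

b(#2)→25 and a(#1)→22: differences scale by 3, so n = 3·pos + 19. The formula is n = 3×(alphabet index, a=1) + 19.
Decoding 73-46-31-34-73: 73→(73−19)÷3=18=r, 46→(46−19)÷3=9=i, 31→(31−19)÷3=4=d, 34→(34−19)÷3=5=e, 73→(73−19)÷3=18=r.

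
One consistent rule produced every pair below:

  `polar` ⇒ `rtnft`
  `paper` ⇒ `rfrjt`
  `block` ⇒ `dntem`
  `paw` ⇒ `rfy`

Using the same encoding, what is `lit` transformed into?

nnv

The shift depends on letter class: consonant p→r is +2, but vowel o→t is +5. The rule splits by letter class: vowels +5, consonants +2.
Applying it to lit: l(cons)+2=n, i(vowel)+5=n, t(cons)+2=v.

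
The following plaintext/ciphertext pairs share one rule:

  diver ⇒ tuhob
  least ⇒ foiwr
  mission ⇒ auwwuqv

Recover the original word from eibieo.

d(3)→t(19) and i(8)→u(20) fit y≡21x+8 (mod 26); the inverse of 21 mod 26 is 5. This is an affine cipher: with a=0,…,z=25, each position x becomes (21x+8) mod 26.
Undoing it on eibieo: e(4)→5·(4−8)≡6=g; i(8)→5·(8−8)≡0=a; b(1)→5·(1−8)≡17=r; i(8)→5·(8−8)≡0=a; e(4)→5·(4−8)≡6=g; o(14)→5·(14−8)≡4=e (all mod 26).

garage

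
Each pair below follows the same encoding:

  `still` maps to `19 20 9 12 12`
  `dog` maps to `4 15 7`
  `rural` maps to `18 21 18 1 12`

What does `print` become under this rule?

s is letter #19 and maps to 19: an offset of 0. Each letter is replaced by its alphabet position (a=1, b=2, …, z=26).
On print: p=16→16, r=18→18, i=9→9, n=14→14, t=20→20.

16 18 9 14 20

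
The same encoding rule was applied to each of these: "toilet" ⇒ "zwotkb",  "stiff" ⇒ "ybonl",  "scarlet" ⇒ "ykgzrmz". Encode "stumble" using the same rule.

ybauhtk

Shifts by position in toilet: pos 0: t→z (+6), pos 1: o→w (+8), pos 2: i→o (+6), pos 3: l→t (+8) — repeating every 2. A repeating key of period 2 is used — shifts +6, +8 over and over.
On stumble: s+6=y, t+8=b, u+6=a, m+8=u, b+6=h, l+8=t, e+6=k.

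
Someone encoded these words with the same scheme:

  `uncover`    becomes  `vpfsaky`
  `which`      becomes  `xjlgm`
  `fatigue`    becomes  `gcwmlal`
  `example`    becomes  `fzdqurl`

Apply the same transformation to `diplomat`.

Each letter shifts forward by (position + 1), i.e. 1, 2, 3, … — the shift grows by one for each successive letter.
Applying it to diplomat: d+1=e, i+2=k, p+3=s, l+4=p, o+5=t, m+6=s, a+7=h, t+8=b.

eksptshb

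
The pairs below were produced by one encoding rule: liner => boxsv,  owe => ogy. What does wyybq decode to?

groom

The word is reversed, then every letter is shifted forward by 10.
Undoing it on wyybq: shift back: w−10=m, y−10=o, y−10=o, b−10=r, q−10=g → moorg; then reverse → groom.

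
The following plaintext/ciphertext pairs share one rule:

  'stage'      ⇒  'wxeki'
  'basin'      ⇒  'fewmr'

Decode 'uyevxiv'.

Compare letters: s→w is +4, t→x is +4, a→e is +4 — a constant shift. Every letter moves 4 places later in the alphabet, wrapping around z→a.
Reversing it on uyevxiv: u−4=q, y−4=u, e−4=a, v−4=r, x−4=t, i−4=e, v−4=r.

quarter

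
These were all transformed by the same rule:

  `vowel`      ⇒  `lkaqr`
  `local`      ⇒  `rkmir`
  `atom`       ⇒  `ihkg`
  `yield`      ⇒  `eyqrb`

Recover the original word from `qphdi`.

v(21)→l(11) and o(14)→k(10) fit y≡15x+8 (mod 26); the inverse of 15 mod 26 is 7. Treating letters as 0–25, the rule is x ↦ 15x + 8 (mod 26).
Undoing it on qphdi: q(16)→7·(16−8)≡4=e; p(15)→7·(15−8)≡23=x; h(7)→7·(7−8)≡19=t; d(3)→7·(3−8)≡17=r; i(8)→7·(8−8)≡0=a (all mod 26).

extra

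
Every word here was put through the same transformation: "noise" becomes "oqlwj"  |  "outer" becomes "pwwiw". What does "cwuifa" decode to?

bureau

The shift increases by 1 at each position, starting from +1: 1, 2, 3, ….
Undoing it on cwuifa: c−1=b, w−2=u, u−3=r, i−4=e, f−5=a, a−6=u.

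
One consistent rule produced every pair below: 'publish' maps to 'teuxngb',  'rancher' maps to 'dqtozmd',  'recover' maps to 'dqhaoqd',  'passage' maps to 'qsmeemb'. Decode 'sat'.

hog

The output letters match the input read backwards, each shifted +12: publish reversed is hsilbup. Two steps: reverse the string, then apply a Caesar shift of +12.
Undoing it on sat: shift back: s−12=g, a−12=o, t−12=h → goh; then reverse → hog.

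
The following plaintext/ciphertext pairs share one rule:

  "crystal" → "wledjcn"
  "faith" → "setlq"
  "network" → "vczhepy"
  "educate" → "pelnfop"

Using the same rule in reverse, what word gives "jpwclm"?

barley

The output letters match the input read backwards, each shifted +11: crystal reversed is latsyrc. Read the word backwards and shift each letter +11.
Reversing it on jpwclm: shift back: j−11=y, p−11=e, w−11=l, c−11=r, l−11=a, m−11=b → yelrab; then reverse → barley.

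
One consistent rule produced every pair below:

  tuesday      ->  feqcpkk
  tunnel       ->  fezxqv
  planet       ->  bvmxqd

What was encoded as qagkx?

Shifts by position in tuesday: pos 0: t→f (+12), pos 1: u→e (+10), pos 2: e→q (+12), pos 3: s→c (+10) — repeating every 2. A repeating key of period 2 is used — shifts +12, +10 over and over.
Decoding qagkx: q−12=e, a−10=q, g−12=u, k−10=a, x−12=l.

equal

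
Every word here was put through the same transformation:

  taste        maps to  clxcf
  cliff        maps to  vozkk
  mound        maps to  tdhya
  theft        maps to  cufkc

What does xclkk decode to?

staff

t(19)→c(2) and a(0)→l(11) fit y≡5x+11 (mod 26); the inverse of 5 mod 26 is 21. This is an affine cipher: with a=0,…,z=25, each position x becomes (5x+11) mod 26.
Reversing it on xclkk: x(23)→21·(23−11)≡18=s; c(2)→21·(2−11)≡19=t; l(11)→21·(11−11)≡0=a; k(10)→21·(10−11)≡5=f; k(10)→21·(10−11)≡5=f (all mod 26).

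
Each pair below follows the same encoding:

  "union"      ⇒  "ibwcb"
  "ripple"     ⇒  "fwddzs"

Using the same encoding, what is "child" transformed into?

Compare letters: u→i is +14, n→b is +14, i→w is +14 — a constant shift. It's a constant shift of +14 (ROT14).
On child: c+14=q, h+14=v, i+14=w, l+14=z, d+14=r.

qvwzr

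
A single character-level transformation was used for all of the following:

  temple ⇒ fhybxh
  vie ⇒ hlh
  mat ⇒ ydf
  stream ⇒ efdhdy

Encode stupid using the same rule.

efxblp

Two shifts are in play — +3 for a/e/i/o/u, +12 for every other letter.
On stupid: s(cons)+12=e, t(cons)+12=f, u(vowel)+3=x, p(cons)+12=b, i(vowel)+3=l, d(cons)+12=p.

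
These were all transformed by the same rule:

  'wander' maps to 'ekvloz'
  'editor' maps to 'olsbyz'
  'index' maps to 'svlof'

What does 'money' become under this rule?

uyvog

Vowels shift forward by 10 and consonants shift forward by 8.
On money: m(cons)+8=u, o(vowel)+10=y, n(cons)+8=v, e(vowel)+10=o, y(cons)+8=g.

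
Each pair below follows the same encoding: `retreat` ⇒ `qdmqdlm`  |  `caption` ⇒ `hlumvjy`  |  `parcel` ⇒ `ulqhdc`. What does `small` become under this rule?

bnlcc

r(17)→q(16) and e(4)→d(3) fit y≡11x+11 (mod 26); the inverse of 11 mod 26 is 19. Treating letters as 0–25, the rule is x ↦ 11x + 11 (mod 26).
On small: s(18)→11·18+11≡1=b; m(12)→11·12+11≡13=n; a(0)→11·0+11≡11=l; l(11)→11·11+11≡2=c; l(11)→11·11+11≡2=c (all mod 26).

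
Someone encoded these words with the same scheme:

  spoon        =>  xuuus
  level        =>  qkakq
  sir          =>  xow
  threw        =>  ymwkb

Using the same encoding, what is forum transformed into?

The rule splits by letter class: vowels +6, consonants +5.
For forum: f(cons)+5=k, o(vowel)+6=u, r(cons)+5=w, u(vowel)+6=a, m(cons)+5=r.

kuwar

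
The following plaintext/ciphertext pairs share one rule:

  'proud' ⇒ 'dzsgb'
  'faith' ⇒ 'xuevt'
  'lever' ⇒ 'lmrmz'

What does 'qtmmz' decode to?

p(15)→d(3) and r(17)→z(25) fit y≡11x+20 (mod 26); the inverse of 11 mod 26 is 19. Treating letters as 0–25, the rule is x ↦ 11x + 20 (mod 26).
Reversing it on qtmmz: q(16)→19·(16−20)≡2=c; t(19)→19·(19−20)≡7=h; m(12)→19·(12−20)≡4=e; m(12)→19·(12−20)≡4=e; z(25)→19·(25−20)≡17=r (all mod 26).

cheer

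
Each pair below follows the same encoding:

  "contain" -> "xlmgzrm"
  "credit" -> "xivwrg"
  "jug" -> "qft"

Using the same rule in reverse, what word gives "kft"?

Each pair mirrors across the alphabet (c↔x, o↔l, n↔m): positions sum to 25. Letters are reflected about the middle of the alphabet (position → 25−position): Atbash.
Decoding kft: k↔p, f↔u, t↔g.

pug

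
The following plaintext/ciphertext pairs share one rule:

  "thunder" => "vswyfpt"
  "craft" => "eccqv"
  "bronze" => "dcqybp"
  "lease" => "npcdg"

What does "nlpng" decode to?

A repeating key of period 2 is used — shifts +2, +11 over and over.
Decoding nlpng: n−2=l, l−11=a, p−2=n, n−11=c, g−2=e.

lance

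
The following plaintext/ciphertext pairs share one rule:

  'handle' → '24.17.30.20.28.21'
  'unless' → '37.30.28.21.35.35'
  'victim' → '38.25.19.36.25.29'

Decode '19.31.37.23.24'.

cough

h is letter #8 and maps to 24: an offset of 16. Letters become their 1-based position plus 16 (so a→17, b→18, …).
Undoing it on 19.31.37.23.24: 19→(19−16)÷1=3=c, 31→(31−16)÷1=15=o, 37→(37−16)÷1=21=u, 23→(23−16)÷1=7=g, 24→(24−16)÷1=8=h.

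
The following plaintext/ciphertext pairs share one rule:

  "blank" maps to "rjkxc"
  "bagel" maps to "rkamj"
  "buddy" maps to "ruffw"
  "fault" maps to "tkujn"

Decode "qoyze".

b(1)→r(17) and l(11)→j(9) fit y≡7x+10 (mod 26); the inverse of 7 mod 26 is 15. This is an affine cipher: with a=0,…,z=25, each position x becomes (7x+10) mod 26.
Undoing it on qoyze: q(16)→15·(16−10)≡12=m; o(14)→15·(14−10)≡8=i; y(24)→15·(24−10)≡2=c; z(25)→15·(25−10)≡17=r; e(4)→15·(4−10)≡14=o (all mod 26).

micro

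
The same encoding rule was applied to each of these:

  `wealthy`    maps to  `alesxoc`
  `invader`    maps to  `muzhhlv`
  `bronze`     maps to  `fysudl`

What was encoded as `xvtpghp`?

Shifts by position in wealthy: pos 0: w→a (+4), pos 1: e→l (+7), pos 2: a→e (+4), pos 3: l→s (+7) — repeating every 2. The shifts repeat in a cycle of length 2: positions 0,1,… shift by +4, +7, then the pattern repeats.
Undoing it on xvtpghp: x−4=t, v−7=o, t−4=p, p−7=i, g−4=c, h−7=a, p−4=l.

topical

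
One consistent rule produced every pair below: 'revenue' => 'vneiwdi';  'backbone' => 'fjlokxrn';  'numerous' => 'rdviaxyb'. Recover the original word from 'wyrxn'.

It's a Vigenère-style cipher with numeric key [4,9,9]: position i shifts by key[i mod 3].
Decoding wyrxn: w−4=s, y−9=p, r−9=i, x−4=t, n−9=e.

spite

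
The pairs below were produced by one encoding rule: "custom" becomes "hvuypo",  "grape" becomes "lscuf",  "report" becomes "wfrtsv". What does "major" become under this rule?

rblts

A repeating key of period 3 is used — shifts +5, +1, +2 over and over.
On major: m+5=r, a+1=b, j+2=l, o+5=t, r+1=s.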